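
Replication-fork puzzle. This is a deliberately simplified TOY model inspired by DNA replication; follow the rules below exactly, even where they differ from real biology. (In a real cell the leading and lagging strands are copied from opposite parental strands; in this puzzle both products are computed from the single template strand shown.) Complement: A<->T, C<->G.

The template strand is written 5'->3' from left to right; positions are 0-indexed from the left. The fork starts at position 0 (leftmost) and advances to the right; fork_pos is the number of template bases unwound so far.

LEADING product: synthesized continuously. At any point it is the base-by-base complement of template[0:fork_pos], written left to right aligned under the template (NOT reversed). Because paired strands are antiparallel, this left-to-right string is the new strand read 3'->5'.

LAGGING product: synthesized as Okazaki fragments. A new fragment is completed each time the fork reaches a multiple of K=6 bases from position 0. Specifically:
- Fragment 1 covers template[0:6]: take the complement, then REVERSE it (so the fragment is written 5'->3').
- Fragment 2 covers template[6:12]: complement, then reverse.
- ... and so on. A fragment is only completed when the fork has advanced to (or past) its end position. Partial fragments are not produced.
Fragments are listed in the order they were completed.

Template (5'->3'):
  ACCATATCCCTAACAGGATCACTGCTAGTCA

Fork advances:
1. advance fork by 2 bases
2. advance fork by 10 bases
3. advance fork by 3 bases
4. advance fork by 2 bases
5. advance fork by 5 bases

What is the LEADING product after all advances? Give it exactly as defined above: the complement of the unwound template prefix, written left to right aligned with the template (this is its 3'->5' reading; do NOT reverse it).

Step 1: advance 2 -> fork_pos = 0 + 2 = 2.
Step 2: advance 10 -> fork_pos = 2 + 10 = 12.
Step 3: advance 3 -> fork_pos = 12 + 3 = 15.
Step 4: advance 2 -> fork_pos = 15 + 2 = 17.
Step 5: advance 5 -> fork_pos = 17 + 5 = 22.
Unwound prefix: template[0:22] = ACCATATCCCTAACAGGATCAC
Complement it base by base (A<->T, C<->G), keeping left-to-right order:
  [0:5] ACCAT -> TGGTA
  [5:10] ATCCC -> TAGGG
  [10:15] TAACA -> ATTGT
  [15:20] GGATC -> CCTAG
  [20:22] AC -> TG
Concatenate: TGGTATAGGGATTGTCCTAGTG (length 22; written aligned with the template, i.e. 3'->5').

Answer: TGGTATAGGGATTGTCCTAGTG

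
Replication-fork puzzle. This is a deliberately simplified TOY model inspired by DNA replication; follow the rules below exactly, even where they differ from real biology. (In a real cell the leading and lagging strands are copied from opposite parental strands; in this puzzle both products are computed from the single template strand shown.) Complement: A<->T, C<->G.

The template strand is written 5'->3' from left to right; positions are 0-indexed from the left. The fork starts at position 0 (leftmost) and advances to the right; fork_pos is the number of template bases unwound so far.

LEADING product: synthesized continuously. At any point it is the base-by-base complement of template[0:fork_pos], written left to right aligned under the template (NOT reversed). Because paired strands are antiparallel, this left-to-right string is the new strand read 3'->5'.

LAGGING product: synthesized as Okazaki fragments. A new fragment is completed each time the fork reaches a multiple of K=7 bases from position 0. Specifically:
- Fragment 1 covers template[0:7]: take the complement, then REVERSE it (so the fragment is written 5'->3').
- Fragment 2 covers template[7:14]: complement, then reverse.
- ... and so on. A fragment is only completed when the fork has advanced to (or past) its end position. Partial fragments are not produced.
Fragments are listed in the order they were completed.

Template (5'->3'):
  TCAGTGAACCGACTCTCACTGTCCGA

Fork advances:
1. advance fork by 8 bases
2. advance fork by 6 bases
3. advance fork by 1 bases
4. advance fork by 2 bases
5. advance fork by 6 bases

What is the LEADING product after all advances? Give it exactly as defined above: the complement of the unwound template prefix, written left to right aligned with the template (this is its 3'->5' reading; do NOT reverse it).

Answer: AGTCACTTGGCTGAGAGTGACAG

Derivation:
Step 1: advance 8 -> fork_pos = 0 + 8 = 8.
Step 2: advance 6 -> fork_pos = 8 + 6 = 14.
Step 3: advance 1 -> fork_pos = 14 + 1 = 15.
Step 4: advance 2 -> fork_pos = 15 + 2 = 17.
Step 5: advance 6 -> fork_pos = 17 + 6 = 23.
Unwound prefix: template[0:23] = TCAGTGAACCGACTCTCACTGTC
Complement it base by base (A<->T, C<->G), keeping left-to-right order:
  [0:5] TCAGT -> AGTCA
  [5:10] GAACC -> CTTGG
  [10:15] GACTC -> CTGAG
  [15:20] TCACT -> AGTGA
  [20:23] GTC -> CAG
Concatenate: AGTCACTTGGCTGAGAGTGACAG (length 23; written aligned with the template, i.e. 3'->5').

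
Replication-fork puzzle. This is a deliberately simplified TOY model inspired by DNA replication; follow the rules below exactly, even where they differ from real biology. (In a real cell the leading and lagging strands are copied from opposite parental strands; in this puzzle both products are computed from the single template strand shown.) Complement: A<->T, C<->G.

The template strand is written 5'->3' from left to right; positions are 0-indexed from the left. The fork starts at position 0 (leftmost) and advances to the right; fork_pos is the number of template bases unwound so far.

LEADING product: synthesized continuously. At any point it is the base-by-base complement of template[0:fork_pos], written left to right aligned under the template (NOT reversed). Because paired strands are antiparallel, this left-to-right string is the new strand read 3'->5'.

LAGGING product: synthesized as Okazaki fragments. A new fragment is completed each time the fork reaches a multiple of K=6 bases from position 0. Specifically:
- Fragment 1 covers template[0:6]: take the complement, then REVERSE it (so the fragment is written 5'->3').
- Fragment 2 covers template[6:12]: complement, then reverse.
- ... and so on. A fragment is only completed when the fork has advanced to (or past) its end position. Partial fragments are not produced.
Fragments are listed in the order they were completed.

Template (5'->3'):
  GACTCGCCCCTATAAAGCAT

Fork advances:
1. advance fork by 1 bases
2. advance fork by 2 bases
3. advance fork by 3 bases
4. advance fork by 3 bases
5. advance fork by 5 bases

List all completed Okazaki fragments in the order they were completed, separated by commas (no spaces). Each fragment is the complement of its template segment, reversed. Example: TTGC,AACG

Answer: CGAGTC,TAGGGG

Derivation:
Step 1: advance 1 -> fork_pos = 0 + 1 = 1. Next multiple of 6 is 6 (not reached); still 0 fragment(s).
Step 2: advance 2 -> fork_pos = 1 + 2 = 3. Next multiple of 6 is 6 (not reached); still 0 fragment(s).
Step 3: advance 3 -> fork_pos = 3 + 3 = 6. Reached multiple(s) of 6: 6 -> fragment 1 completed (1 total).
Step 4: advance 3 -> fork_pos = 6 + 3 = 9. Next multiple of 6 is 12 (not reached); still 1 fragment(s).
Step 5: advance 5 -> fork_pos = 9 + 5 = 14. Reached multiple(s) of 6: 12 -> fragment 2 completed (2 total).
Final fork_pos = 14, so 2 fragment(s) are complete. Build each: template segment -> complement -> reverse.
Fragment 1: template[0:6] = GACTCG -> complement CTGAGC -> reversed CGAGTC
Fragment 2: template[6:12] = CCCCTA -> complement GGGGAT -> reversed TAGGGG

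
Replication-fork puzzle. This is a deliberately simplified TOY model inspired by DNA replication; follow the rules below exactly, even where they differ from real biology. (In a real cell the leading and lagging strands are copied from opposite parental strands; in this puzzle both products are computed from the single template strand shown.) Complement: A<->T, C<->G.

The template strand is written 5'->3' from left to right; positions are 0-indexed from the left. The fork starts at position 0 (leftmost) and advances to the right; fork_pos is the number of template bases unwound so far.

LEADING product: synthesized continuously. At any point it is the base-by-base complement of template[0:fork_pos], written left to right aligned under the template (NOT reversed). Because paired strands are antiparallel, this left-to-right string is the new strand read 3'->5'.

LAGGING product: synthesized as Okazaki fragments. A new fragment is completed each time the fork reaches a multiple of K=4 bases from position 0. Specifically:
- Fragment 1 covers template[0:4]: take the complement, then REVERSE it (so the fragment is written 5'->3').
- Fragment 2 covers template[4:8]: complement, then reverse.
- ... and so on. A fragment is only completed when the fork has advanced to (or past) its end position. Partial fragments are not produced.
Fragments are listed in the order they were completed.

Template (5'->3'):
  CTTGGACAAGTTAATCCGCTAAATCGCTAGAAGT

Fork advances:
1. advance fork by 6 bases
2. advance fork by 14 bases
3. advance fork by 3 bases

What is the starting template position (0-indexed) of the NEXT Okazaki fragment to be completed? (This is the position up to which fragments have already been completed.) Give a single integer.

Answer: 20

Derivation:
Step 1: advance 6 -> fork_pos = 0 + 6 = 6. Reached multiple(s) of 4: 4 -> fragment 1 completed (1 total).
Step 2: advance 14 -> fork_pos = 6 + 14 = 20. Reached multiple(s) of 4: 8, 12, 16, 20 -> fragments 2-5 completed (5 total).
Step 3: advance 3 -> fork_pos = 20 + 3 = 23. Next multiple of 4 is 24 (not reached); still 5 fragment(s).
5 fragment(s) completed, covering template[0:20] (5 x 4 = 20). The next fragment, fragment 6, covers template[20:24], so it starts at position 20.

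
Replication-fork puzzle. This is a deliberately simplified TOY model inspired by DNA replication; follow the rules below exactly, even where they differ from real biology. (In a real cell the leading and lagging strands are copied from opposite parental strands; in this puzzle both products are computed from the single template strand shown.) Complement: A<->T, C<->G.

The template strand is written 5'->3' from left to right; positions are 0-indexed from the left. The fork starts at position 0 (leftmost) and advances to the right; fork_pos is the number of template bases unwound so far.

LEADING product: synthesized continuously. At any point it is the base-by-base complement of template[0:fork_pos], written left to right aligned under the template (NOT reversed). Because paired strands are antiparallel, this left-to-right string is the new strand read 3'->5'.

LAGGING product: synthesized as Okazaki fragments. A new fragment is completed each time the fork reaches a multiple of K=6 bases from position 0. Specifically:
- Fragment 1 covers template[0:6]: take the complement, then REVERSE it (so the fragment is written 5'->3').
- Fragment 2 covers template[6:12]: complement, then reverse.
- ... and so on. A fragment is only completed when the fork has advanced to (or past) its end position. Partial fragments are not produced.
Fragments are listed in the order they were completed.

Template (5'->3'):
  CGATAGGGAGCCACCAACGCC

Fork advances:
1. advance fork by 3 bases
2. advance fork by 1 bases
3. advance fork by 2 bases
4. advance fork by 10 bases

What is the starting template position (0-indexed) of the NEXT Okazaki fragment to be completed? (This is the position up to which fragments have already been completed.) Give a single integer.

Step 1: advance 3 -> fork_pos = 0 + 3 = 3. Next multiple of 6 is 6 (not reached); still 0 fragment(s).
Step 2: advance 1 -> fork_pos = 3 + 1 = 4. Next multiple of 6 is 6 (not reached); still 0 fragment(s).
Step 3: advance 2 -> fork_pos = 4 + 2 = 6. Reached multiple(s) of 6: 6 -> fragment 1 completed (1 total).
Step 4: advance 10 -> fork_pos = 6 + 10 = 16. Reached multiple(s) of 6: 12 -> fragment 2 completed (2 total).
2 fragment(s) completed, covering template[0:12] (2 x 6 = 12). The next fragment, fragment 3, covers template[12:18], so it starts at position 12.

Answer: 12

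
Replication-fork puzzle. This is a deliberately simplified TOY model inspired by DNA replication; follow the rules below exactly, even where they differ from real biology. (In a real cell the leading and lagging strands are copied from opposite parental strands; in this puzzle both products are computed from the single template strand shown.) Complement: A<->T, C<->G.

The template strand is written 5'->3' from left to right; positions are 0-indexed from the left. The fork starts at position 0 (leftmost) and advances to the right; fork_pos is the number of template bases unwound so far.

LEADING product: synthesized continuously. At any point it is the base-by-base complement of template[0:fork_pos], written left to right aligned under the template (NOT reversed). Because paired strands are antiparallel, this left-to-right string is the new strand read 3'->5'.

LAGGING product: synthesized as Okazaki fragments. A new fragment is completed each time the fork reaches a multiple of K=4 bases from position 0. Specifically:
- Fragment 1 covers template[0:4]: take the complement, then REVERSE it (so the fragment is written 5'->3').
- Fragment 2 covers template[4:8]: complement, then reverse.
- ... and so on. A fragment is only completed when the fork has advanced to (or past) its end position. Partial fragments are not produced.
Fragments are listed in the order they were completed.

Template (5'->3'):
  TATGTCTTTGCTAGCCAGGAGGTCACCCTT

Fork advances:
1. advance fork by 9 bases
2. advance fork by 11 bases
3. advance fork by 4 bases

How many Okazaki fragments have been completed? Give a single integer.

Answer: 6

Derivation:
Step 1: advance 9 -> fork_pos = 0 + 9 = 9. Reached multiple(s) of 4: 4, 8 -> fragments 1-2 completed (2 total).
Step 2: advance 11 -> fork_pos = 9 + 11 = 20. Reached multiple(s) of 4: 12, 16, 20 -> fragments 3-5 completed (5 total).
Step 3: advance 4 -> fork_pos = 20 + 4 = 24. Reached multiple(s) of 4: 24 -> fragment 6 completed (6 total).
Check: final fork_pos = 24; the multiples of 4 that are <= 24 are 4..24 -> 24 // 4 = 6 completed fragment(s).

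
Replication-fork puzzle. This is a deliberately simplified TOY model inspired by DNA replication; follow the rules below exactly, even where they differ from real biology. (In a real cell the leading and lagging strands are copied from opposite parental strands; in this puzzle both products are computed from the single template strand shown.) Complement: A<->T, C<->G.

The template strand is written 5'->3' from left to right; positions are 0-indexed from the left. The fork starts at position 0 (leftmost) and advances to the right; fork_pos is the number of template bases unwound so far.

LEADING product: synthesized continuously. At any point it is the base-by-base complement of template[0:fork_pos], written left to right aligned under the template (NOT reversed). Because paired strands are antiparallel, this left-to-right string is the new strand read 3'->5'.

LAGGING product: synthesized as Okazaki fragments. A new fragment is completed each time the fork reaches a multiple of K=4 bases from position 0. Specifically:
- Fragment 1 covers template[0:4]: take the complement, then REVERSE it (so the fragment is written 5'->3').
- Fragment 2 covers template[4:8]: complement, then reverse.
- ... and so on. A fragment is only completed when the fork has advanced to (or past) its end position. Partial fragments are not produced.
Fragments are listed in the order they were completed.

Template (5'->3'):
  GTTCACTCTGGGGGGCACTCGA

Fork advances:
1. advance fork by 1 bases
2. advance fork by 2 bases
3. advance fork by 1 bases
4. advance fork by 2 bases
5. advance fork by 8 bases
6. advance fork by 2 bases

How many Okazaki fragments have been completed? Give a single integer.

Step 1: advance 1 -> fork_pos = 0 + 1 = 1. Next multiple of 4 is 4 (not reached); still 0 fragment(s).
Step 2: advance 2 -> fork_pos = 1 + 2 = 3. Next multiple of 4 is 4 (not reached); still 0 fragment(s).
Step 3: advance 1 -> fork_pos = 3 + 1 = 4. Reached multiple(s) of 4: 4 -> fragment 1 completed (1 total).
Step 4: advance 2 -> fork_pos = 4 + 2 = 6. Next multiple of 4 is 8 (not reached); still 1 fragment(s).
Step 5: advance 8 -> fork_pos = 6 + 8 = 14. Reached multiple(s) of 4: 8, 12 -> fragments 2-3 completed (3 total).
Step 6: advance 2 -> fork_pos = 14 + 2 = 16. Reached multiple(s) of 4: 16 -> fragment 4 completed (4 total).
Check: final fork_pos = 16; the multiples of 4 that are <= 16 are 4..16 -> 16 // 4 = 4 completed fragment(s).

Answer: 4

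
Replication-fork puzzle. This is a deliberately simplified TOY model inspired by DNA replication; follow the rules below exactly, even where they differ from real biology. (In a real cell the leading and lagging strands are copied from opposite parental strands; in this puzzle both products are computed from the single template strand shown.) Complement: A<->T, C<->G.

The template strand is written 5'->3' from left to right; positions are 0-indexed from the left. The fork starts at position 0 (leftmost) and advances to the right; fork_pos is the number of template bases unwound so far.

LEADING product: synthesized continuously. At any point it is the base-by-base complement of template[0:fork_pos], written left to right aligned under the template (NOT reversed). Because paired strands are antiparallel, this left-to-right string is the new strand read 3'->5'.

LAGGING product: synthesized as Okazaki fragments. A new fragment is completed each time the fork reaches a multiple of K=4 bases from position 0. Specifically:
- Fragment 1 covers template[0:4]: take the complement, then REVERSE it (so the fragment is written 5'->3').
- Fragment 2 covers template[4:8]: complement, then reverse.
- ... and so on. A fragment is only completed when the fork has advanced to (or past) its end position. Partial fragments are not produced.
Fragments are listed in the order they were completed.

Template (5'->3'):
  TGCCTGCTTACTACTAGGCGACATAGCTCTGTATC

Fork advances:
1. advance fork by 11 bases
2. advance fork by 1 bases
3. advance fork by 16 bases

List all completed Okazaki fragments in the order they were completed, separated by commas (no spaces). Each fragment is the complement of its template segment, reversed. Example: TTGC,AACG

Step 1: advance 11 -> fork_pos = 0 + 11 = 11. Reached multiple(s) of 4: 4, 8 -> fragments 1-2 completed (2 total).
Step 2: advance 1 -> fork_pos = 11 + 1 = 12. Reached multiple(s) of 4: 12 -> fragment 3 completed (3 total).
Step 3: advance 16 -> fork_pos = 12 + 16 = 28. Reached multiple(s) of 4: 16, 20, 24, 28 -> fragments 4-7 completed (7 total).
Final fork_pos = 28, so 7 fragment(s) are complete. Build each: template segment -> complement -> reverse.
Fragment 1: template[0:4] = TGCC -> complement ACGG -> reversed GGCA
Fragment 2: template[4:8] = TGCT -> complement ACGA -> reversed AGCA
Fragment 3: template[8:12] = TACT -> complement ATGA -> reversed AGTA
Fragment 4: template[12:16] = ACTA -> complement TGAT -> reversed TAGT
Fragment 5: template[16:20] = GGCG -> complement CCGC -> reversed CGCC
Fragment 6: template[20:24] = ACAT -> complement TGTA -> reversed ATGT
Fragment 7: template[24:28] = AGCT -> complement TCGA -> reversed AGCT

Answer: GGCA,AGCA,AGTA,TAGT,CGCC,ATGT,AGCT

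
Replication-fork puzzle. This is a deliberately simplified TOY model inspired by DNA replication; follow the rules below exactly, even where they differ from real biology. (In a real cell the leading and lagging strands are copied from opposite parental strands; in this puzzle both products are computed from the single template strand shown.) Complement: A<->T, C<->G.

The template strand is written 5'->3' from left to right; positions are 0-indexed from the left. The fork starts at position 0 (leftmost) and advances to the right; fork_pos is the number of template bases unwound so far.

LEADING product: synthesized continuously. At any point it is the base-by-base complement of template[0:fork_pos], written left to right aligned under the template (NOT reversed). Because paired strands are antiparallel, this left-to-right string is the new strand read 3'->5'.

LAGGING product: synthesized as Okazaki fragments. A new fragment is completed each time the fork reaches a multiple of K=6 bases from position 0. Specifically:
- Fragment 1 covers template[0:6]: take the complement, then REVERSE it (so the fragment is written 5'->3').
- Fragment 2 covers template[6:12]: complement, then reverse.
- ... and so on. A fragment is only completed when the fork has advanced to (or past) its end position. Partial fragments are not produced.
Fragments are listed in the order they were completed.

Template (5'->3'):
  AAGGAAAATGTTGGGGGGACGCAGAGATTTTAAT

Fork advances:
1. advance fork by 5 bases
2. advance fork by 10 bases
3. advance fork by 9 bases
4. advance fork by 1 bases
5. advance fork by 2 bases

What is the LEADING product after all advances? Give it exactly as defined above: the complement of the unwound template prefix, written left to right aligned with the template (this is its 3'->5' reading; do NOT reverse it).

Step 1: advance 5 -> fork_pos = 0 + 5 = 5.
Step 2: advance 10 -> fork_pos = 5 + 10 = 15.
Step 3: advance 9 -> fork_pos = 15 + 9 = 24.
Step 4: advance 1 -> fork_pos = 24 + 1 = 25.
Step 5: advance 2 -> fork_pos = 25 + 2 = 27.
Unwound prefix: template[0:27] = AAGGAAAATGTTGGGGGGACGCAGAGA
Complement it base by base (A<->T, C<->G), keeping left-to-right order:
  [0:5] AAGGA -> TTCCT
  [5:10] AAATG -> TTTAC
  [10:15] TTGGG -> AACCC
  [15:20] GGGAC -> CCCTG
  [20:25] GCAGA -> CGTCT
  [25:27] GA -> CT
Concatenate: TTCCTTTTACAACCCCCCTGCGTCTCT (length 27; written aligned with the template, i.e. 3'->5').

Answer: TTCCTTTTACAACCCCCCTGCGTCTCT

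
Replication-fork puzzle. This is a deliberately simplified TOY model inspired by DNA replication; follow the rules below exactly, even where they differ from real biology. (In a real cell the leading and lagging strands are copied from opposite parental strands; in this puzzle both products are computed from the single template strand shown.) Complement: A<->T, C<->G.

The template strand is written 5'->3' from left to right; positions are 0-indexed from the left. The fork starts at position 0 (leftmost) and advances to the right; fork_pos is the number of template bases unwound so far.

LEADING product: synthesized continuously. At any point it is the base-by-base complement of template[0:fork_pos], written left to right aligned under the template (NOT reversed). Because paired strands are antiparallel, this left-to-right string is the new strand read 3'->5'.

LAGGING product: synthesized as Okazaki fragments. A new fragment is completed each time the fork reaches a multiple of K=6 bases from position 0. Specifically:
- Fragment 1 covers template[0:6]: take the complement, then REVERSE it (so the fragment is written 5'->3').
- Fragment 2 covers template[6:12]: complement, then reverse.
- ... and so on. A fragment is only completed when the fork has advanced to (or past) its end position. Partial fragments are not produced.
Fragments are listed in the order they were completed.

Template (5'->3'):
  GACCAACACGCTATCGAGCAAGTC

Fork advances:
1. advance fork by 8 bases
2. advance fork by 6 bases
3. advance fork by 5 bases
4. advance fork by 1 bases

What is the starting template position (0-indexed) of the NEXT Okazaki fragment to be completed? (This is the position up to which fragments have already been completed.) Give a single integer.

Step 1: advance 8 -> fork_pos = 0 + 8 = 8. Reached multiple(s) of 6: 6 -> fragment 1 completed (1 total).
Step 2: advance 6 -> fork_pos = 8 + 6 = 14. Reached multiple(s) of 6: 12 -> fragment 2 completed (2 total).
Step 3: advance 5 -> fork_pos = 14 + 5 = 19. Reached multiple(s) of 6: 18 -> fragment 3 completed (3 total).
Step 4: advance 1 -> fork_pos = 19 + 1 = 20. Next multiple of 6 is 24 (not reached); still 3 fragment(s).
3 fragment(s) completed, covering template[0:18] (3 x 6 = 18). The next fragment, fragment 4, covers template[18:24], so it starts at position 18.

Answer: 18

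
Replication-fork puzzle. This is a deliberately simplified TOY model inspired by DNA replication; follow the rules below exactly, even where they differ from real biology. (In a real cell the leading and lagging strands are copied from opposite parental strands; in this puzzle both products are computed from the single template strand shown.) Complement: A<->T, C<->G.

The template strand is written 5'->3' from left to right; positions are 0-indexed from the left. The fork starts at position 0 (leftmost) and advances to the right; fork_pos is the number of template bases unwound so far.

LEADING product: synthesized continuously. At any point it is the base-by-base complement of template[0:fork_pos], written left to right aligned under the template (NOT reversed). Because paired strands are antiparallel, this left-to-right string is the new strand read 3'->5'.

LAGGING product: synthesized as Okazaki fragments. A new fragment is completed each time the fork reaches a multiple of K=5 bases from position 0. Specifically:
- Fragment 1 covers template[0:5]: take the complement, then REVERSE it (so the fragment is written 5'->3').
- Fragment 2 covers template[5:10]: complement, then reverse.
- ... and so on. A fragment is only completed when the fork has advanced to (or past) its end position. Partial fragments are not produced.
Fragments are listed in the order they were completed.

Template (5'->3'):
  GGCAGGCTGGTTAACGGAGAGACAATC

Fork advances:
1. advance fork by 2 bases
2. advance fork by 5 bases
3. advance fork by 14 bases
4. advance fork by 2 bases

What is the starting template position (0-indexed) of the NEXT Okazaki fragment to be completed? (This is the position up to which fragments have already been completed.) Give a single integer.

Answer: 20

Derivation:
Step 1: advance 2 -> fork_pos = 0 + 2 = 2. Next multiple of 5 is 5 (not reached); still 0 fragment(s).
Step 2: advance 5 -> fork_pos = 2 + 5 = 7. Reached multiple(s) of 5: 5 -> fragment 1 completed (1 total).
Step 3: advance 14 -> fork_pos = 7 + 14 = 21. Reached multiple(s) of 5: 10, 15, 20 -> fragments 2-4 completed (4 total).
Step 4: advance 2 -> fork_pos = 21 + 2 = 23. Next multiple of 5 is 25 (not reached); still 4 fragment(s).
4 fragment(s) completed, covering template[0:20] (4 x 5 = 20). The next fragment, fragment 5, covers template[20:25], so it starts at position 20.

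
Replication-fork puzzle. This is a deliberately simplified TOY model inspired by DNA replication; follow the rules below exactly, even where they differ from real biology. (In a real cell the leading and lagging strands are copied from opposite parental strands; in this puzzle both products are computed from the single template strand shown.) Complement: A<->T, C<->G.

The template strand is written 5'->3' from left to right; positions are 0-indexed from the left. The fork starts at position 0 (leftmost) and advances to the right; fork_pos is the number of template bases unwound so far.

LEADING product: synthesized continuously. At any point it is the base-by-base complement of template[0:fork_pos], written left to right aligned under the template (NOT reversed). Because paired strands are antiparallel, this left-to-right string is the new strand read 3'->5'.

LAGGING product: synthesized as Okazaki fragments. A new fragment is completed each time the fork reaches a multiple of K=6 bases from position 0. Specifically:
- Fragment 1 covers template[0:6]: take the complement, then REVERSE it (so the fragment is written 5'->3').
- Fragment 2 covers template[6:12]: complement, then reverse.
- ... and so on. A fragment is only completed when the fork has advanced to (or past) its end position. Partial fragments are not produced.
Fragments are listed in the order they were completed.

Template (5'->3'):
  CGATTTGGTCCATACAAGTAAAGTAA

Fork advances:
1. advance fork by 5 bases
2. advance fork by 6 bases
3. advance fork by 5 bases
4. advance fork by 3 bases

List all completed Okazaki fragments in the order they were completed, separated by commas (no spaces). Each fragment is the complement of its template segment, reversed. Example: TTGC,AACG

Answer: AAATCG,TGGACC,CTTGTA

Derivation:
Step 1: advance 5 -> fork_pos = 0 + 5 = 5. Next multiple of 6 is 6 (not reached); still 0 fragment(s).
Step 2: advance 6 -> fork_pos = 5 + 6 = 11. Reached multiple(s) of 6: 6 -> fragment 1 completed (1 total).
Step 3: advance 5 -> fork_pos = 11 + 5 = 16. Reached multiple(s) of 6: 12 -> fragment 2 completed (2 total).
Step 4: advance 3 -> fork_pos = 16 + 3 = 19. Reached multiple(s) of 6: 18 -> fragment 3 completed (3 total).
Final fork_pos = 19, so 3 fragment(s) are complete. Build each: template segment -> complement -> reverse.
Fragment 1: template[0:6] = CGATTT -> complement GCTAAA -> reversed AAATCG
Fragment 2: template[6:12] = GGTCCA -> complement CCAGGT -> reversed TGGACC
Fragment 3: template[12:18] = TACAAG -> complement ATGTTC -> reversed CTTGTA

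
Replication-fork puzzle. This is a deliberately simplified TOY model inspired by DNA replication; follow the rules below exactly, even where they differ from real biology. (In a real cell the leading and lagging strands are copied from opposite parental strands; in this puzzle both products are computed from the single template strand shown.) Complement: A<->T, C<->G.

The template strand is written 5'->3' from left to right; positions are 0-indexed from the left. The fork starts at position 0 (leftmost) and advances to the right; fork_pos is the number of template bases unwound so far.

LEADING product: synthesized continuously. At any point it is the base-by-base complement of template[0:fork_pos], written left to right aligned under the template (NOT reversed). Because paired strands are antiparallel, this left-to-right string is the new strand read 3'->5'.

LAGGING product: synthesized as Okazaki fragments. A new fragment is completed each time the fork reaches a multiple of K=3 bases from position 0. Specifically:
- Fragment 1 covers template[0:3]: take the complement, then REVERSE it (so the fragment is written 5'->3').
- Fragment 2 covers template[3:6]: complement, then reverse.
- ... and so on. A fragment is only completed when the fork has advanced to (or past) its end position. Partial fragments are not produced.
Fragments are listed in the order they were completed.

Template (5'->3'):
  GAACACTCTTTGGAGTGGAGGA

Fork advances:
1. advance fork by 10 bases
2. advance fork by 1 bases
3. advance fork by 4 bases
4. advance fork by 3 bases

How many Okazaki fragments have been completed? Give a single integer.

Step 1: advance 10 -> fork_pos = 0 + 10 = 10. Reached multiple(s) of 3: 3, 6, 9 -> fragments 1-3 completed (3 total).
Step 2: advance 1 -> fork_pos = 10 + 1 = 11. Next multiple of 3 is 12 (not reached); still 3 fragment(s).
Step 3: advance 4 -> fork_pos = 11 + 4 = 15. Reached multiple(s) of 3: 12, 15 -> fragments 4-5 completed (5 total).
Step 4: advance 3 -> fork_pos = 15 + 3 = 18. Reached multiple(s) of 3: 18 -> fragment 6 completed (6 total).
Check: final fork_pos = 18; the multiples of 3 that are <= 18 are 3..18 -> 18 // 3 = 6 completed fragment(s).

Answer: 6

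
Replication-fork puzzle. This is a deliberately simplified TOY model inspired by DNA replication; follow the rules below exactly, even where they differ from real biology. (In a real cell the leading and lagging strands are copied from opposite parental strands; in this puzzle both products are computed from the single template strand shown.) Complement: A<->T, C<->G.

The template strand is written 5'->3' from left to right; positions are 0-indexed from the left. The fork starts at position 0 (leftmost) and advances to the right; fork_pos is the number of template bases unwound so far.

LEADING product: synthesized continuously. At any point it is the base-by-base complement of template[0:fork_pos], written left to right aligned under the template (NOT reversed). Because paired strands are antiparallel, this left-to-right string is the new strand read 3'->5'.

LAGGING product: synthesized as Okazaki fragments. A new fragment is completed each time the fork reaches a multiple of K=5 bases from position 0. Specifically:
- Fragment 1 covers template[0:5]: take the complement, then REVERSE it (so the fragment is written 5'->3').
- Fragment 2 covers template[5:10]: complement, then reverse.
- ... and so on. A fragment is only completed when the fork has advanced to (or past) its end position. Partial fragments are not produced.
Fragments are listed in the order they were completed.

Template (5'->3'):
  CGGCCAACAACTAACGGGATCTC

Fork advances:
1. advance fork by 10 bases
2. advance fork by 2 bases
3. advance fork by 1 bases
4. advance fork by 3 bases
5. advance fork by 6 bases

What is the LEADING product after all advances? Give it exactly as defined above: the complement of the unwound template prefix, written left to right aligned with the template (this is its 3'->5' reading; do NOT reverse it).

Answer: GCCGGTTGTTGATTGCCCTAGA

Derivation:
Step 1: advance 10 -> fork_pos = 0 + 10 = 10.
Step 2: advance 2 -> fork_pos = 10 + 2 = 12.
Step 3: advance 1 -> fork_pos = 12 + 1 = 13.
Step 4: advance 3 -> fork_pos = 13 + 3 = 16.
Step 5: advance 6 -> fork_pos = 16 + 6 = 22.
Unwound prefix: template[0:22] = CGGCCAACAACTAACGGGATCT
Complement it base by base (A<->T, C<->G), keeping left-to-right order:
  [0:5] CGGCC -> GCCGG
  [5:10] AACAA -> TTGTT
  [10:15] CTAAC -> GATTG
  [15:20] GGGAT -> CCCTA
  [20:22] CT -> GA
Concatenate: GCCGGTTGTTGATTGCCCTAGA (length 22; written aligned with the template, i.e. 3'->5').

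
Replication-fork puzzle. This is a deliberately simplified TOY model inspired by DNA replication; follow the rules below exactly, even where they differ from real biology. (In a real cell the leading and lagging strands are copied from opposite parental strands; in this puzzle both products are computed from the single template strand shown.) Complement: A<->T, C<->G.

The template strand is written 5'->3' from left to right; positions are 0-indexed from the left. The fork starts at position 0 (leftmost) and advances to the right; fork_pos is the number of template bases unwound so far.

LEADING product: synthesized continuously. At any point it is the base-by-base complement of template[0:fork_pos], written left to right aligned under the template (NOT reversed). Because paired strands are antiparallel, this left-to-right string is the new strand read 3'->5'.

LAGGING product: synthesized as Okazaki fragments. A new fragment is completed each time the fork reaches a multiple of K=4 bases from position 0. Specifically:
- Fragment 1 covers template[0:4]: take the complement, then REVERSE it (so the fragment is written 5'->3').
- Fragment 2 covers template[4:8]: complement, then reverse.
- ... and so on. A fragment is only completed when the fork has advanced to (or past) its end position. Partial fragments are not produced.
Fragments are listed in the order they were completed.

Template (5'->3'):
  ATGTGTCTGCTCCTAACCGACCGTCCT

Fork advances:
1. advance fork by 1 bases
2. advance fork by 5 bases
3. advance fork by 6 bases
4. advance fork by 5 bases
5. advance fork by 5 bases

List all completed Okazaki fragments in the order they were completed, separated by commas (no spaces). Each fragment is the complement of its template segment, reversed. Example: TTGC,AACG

Answer: ACAT,AGAC,GAGC,TTAG,TCGG

Derivation:
Step 1: advance 1 -> fork_pos = 0 + 1 = 1. Next multiple of 4 is 4 (not reached); still 0 fragment(s).
Step 2: advance 5 -> fork_pos = 1 + 5 = 6. Reached multiple(s) of 4: 4 -> fragment 1 completed (1 total).
Step 3: advance 6 -> fork_pos = 6 + 6 = 12. Reached multiple(s) of 4: 8, 12 -> fragments 2-3 completed (3 total).
Step 4: advance 5 -> fork_pos = 12 + 5 = 17. Reached multiple(s) of 4: 16 -> fragment 4 completed (4 total).
Step 5: advance 5 -> fork_pos = 17 + 5 = 22. Reached multiple(s) of 4: 20 -> fragment 5 completed (5 total).
Final fork_pos = 22, so 5 fragment(s) are complete. Build each: template segment -> complement -> reverse.
Fragment 1: template[0:4] = ATGT -> complement TACA -> reversed ACAT
Fragment 2: template[4:8] = GTCT -> complement CAGA -> reversed AGAC
Fragment 3: template[8:12] = GCTC -> complement CGAG -> reversed GAGC
Fragment 4: template[12:16] = CTAA -> complement GATT -> reversed TTAG
Fragment 5: template[16:20] = CCGA -> complement GGCT -> reversed TCGG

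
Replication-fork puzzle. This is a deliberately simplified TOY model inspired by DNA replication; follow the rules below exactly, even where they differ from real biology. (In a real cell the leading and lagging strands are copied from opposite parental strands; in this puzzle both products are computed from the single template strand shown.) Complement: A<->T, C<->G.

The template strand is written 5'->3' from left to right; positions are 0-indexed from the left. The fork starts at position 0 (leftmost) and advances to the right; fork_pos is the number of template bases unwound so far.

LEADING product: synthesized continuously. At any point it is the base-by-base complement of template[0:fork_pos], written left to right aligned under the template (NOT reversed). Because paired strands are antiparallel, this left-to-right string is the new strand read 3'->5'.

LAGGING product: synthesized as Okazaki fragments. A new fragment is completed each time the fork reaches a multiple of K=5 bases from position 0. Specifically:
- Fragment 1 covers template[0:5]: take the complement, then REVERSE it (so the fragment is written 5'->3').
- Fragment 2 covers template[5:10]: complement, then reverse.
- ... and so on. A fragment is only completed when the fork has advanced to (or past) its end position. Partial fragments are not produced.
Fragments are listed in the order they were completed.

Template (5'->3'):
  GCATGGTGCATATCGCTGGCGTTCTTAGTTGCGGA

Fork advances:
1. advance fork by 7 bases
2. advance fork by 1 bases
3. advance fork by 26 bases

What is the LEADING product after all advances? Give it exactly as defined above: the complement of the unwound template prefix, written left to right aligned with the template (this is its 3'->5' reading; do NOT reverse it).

Answer: CGTACCACGTATAGCGACCGCAAGAATCAACGCC

Derivation:
Step 1: advance 7 -> fork_pos = 0 + 7 = 7.
Step 2: advance 1 -> fork_pos = 7 + 1 = 8.
Step 3: advance 26 -> fork_pos = 8 + 26 = 34.
Unwound prefix: template[0:34] = GCATGGTGCATATCGCTGGCGTTCTTAGTTGCGG
Complement it base by base (A<->T, C<->G), keeping left-to-right order:
  [0:5] GCATG -> CGTAC
  [5:10] GTGCA -> CACGT
  [10:15] TATCG -> ATAGC
  [15:20] CTGGC -> GACCG
  [20:25] GTTCT -> CAAGA
  [25:30] TAGTT -> ATCAA
  [30:34] GCGG -> CGCC
Concatenate: CGTACCACGTATAGCGACCGCAAGAATCAACGCC (length 34; written aligned with the template, i.e. 3'->5').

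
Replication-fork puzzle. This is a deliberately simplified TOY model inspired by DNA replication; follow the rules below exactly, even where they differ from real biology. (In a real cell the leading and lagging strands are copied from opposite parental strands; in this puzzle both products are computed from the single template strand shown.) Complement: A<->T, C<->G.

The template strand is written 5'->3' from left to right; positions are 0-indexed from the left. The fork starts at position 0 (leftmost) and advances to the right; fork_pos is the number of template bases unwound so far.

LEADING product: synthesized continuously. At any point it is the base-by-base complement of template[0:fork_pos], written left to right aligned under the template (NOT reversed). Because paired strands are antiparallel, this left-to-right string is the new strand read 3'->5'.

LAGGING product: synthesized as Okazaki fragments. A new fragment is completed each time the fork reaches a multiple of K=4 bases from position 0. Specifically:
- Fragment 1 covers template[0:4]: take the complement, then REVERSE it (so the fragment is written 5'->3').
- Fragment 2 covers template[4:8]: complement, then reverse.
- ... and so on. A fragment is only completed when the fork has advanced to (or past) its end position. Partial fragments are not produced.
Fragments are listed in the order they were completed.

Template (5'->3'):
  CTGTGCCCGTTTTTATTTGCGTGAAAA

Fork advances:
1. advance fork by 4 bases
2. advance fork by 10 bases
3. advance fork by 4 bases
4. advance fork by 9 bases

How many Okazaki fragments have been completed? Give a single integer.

Answer: 6

Derivation:
Step 1: advance 4 -> fork_pos = 0 + 4 = 4. Reached multiple(s) of 4: 4 -> fragment 1 completed (1 total).
Step 2: advance 10 -> fork_pos = 4 + 10 = 14. Reached multiple(s) of 4: 8, 12 -> fragments 2-3 completed (3 total).
Step 3: advance 4 -> fork_pos = 14 + 4 = 18. Reached multiple(s) of 4: 16 -> fragment 4 completed (4 total).
Step 4: advance 9 -> fork_pos = 18 + 9 = 27. Reached multiple(s) of 4: 20, 24 -> fragments 5-6 completed (6 total).
Check: final fork_pos = 27; the multiples of 4 that are <= 27 are 4..24 -> 27 // 4 = 6 completed fragment(s).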